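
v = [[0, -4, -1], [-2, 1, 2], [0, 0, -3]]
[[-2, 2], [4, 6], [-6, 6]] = v@[[0, -5], [0, 0], [2, -2]]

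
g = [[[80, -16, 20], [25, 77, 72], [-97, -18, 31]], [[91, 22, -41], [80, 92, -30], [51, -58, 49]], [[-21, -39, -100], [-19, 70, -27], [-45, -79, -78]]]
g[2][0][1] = -39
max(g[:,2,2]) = 49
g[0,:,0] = [80, 25, -97]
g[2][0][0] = -21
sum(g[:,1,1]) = 239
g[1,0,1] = 22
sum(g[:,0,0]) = 150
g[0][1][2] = 72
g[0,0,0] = 80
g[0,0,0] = 80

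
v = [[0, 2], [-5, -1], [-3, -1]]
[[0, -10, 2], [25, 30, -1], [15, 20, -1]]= v @ [[-5, -5, 0], [0, -5, 1]]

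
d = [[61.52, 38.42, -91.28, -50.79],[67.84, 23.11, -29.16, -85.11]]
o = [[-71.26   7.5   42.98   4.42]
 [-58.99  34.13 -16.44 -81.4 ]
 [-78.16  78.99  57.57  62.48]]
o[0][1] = 7.5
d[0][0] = 61.52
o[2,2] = 57.57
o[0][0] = -71.26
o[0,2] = 42.98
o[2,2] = 57.57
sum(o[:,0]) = -208.41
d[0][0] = 61.52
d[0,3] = -50.79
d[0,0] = 61.52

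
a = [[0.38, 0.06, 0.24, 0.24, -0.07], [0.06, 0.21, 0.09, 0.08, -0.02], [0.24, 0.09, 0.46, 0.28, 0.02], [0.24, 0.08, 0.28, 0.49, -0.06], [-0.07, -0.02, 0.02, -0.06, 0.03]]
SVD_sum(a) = [[0.25, 0.08, 0.29, 0.3, -0.03], [0.08, 0.03, 0.10, 0.10, -0.01], [0.29, 0.10, 0.34, 0.35, -0.04], [0.30, 0.1, 0.35, 0.37, -0.04], [-0.03, -0.01, -0.04, -0.04, 0.0]] + [[0.01, -0.01, -0.04, 0.03, -0.02], [-0.01, 0.02, 0.04, -0.03, 0.02], [-0.04, 0.04, 0.11, -0.08, 0.05], [0.03, -0.03, -0.08, 0.06, -0.03], [-0.02, 0.02, 0.05, -0.03, 0.02]] + [[0.09, -0.06, 0.01, -0.07, -0.01], [-0.06, 0.04, -0.01, 0.05, 0.0], [0.01, -0.01, 0.0, -0.01, -0.0], [-0.07, 0.05, -0.01, 0.05, 0.0], [-0.01, 0.00, -0.0, 0.00, 0.0]] + [[0.02, 0.05, -0.02, -0.02, -0.01], [0.05, 0.12, -0.04, -0.04, -0.03], [-0.02, -0.04, 0.02, 0.01, 0.01], [-0.02, -0.04, 0.01, 0.01, 0.01], [-0.01, -0.03, 0.01, 0.01, 0.01]] + [[-0.00, -0.0, 0.00, -0.00, -0.0],  [-0.0, -0.0, 0.00, -0.0, -0.00],  [0.00, 0.0, -0.0, 0.0, 0.00],  [-0.00, -0.00, 0.0, -0.00, -0.0],  [-0.0, -0.0, 0.00, -0.0, -0.0]]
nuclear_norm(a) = 1.58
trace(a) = 1.57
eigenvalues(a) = [0.98, -0.0, 0.22, 0.19, 0.18]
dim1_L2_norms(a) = [0.52, 0.25, 0.6, 0.62, 0.1]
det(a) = -0.00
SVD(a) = [[-0.50, 0.25, -0.7, 0.37, 0.23],[-0.17, -0.27, 0.48, 0.81, 0.08],[-0.58, -0.71, -0.08, -0.29, -0.26],[-0.61, 0.51, 0.52, -0.28, 0.13],[0.07, -0.31, 0.04, -0.21, 0.93]] @ diag([0.9830195125807255, 0.2150693401575162, 0.1923986252003235, 0.18299845384695257, 0.0034859317855178394]) @ [[-0.50, -0.17, -0.58, -0.61, 0.07], [0.25, -0.27, -0.71, 0.51, -0.31], [-0.7, 0.48, -0.08, 0.52, 0.04], [0.37, 0.81, -0.29, -0.28, -0.21], [-0.23, -0.08, 0.26, -0.13, -0.93]]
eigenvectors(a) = [[-0.5, -0.23, -0.25, -0.7, -0.37], [-0.17, -0.08, 0.27, 0.48, -0.81], [-0.58, 0.26, 0.71, -0.08, 0.29], [-0.61, -0.13, -0.51, 0.52, 0.28], [0.07, -0.93, 0.31, 0.04, 0.21]]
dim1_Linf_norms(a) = [0.38, 0.21, 0.46, 0.49, 0.07]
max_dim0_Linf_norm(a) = 0.49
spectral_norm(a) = 0.98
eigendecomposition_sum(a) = [[0.25, 0.08, 0.29, 0.3, -0.03],[0.08, 0.03, 0.10, 0.10, -0.01],[0.29, 0.1, 0.34, 0.35, -0.04],[0.3, 0.10, 0.35, 0.37, -0.04],[-0.03, -0.01, -0.04, -0.04, 0.00]] + [[-0.00, -0.0, 0.00, -0.0, -0.0], [-0.0, -0.00, 0.0, -0.00, -0.00], [0.0, 0.0, -0.0, 0.00, 0.0], [-0.00, -0.00, 0.00, -0.00, -0.00], [-0.00, -0.0, 0.00, -0.00, -0.00]] + [[0.01, -0.01, -0.04, 0.03, -0.02], [-0.01, 0.02, 0.04, -0.03, 0.02], [-0.04, 0.04, 0.11, -0.08, 0.05], [0.03, -0.03, -0.08, 0.06, -0.03], [-0.02, 0.02, 0.05, -0.03, 0.02]] + [[0.09, -0.06, 0.01, -0.07, -0.01], [-0.06, 0.04, -0.01, 0.05, 0.0], [0.01, -0.01, 0.0, -0.01, -0.0], [-0.07, 0.05, -0.01, 0.05, 0.00], [-0.01, 0.0, -0.0, 0.0, 0.0]] + [[0.02, 0.05, -0.02, -0.02, -0.01], [0.05, 0.12, -0.04, -0.04, -0.03], [-0.02, -0.04, 0.02, 0.01, 0.01], [-0.02, -0.04, 0.01, 0.01, 0.01], [-0.01, -0.03, 0.01, 0.01, 0.01]]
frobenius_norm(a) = 1.04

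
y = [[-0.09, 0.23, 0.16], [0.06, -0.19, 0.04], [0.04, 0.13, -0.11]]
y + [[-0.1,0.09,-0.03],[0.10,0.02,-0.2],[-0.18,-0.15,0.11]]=[[-0.19, 0.32, 0.13], [0.16, -0.17, -0.16], [-0.14, -0.02, 0.00]]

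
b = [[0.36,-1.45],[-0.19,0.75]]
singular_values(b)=[1.68, 0.0]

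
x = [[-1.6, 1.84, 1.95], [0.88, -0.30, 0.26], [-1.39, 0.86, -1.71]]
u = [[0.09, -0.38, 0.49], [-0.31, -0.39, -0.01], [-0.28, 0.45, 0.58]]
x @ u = [[-1.26, 0.77, 0.33], [0.1, -0.1, 0.58], [0.09, -0.58, -1.68]]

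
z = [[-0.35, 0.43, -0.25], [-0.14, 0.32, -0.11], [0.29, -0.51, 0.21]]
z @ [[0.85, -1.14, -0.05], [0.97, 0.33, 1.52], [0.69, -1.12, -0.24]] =[[-0.05, 0.82, 0.73], [0.12, 0.39, 0.52], [-0.1, -0.73, -0.84]]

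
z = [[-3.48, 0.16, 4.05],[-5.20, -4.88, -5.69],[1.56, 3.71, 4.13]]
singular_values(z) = [10.74, 5.39, 0.84]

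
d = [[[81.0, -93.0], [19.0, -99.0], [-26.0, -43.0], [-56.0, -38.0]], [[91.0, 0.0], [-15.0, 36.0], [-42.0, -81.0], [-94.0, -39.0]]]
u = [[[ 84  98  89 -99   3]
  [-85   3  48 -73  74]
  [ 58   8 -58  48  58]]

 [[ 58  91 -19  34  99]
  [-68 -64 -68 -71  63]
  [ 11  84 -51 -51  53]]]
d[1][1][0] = -15.0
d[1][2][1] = -81.0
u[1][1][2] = -68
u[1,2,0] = 11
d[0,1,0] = 19.0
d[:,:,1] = [[-93.0, -99.0, -43.0, -38.0], [0.0, 36.0, -81.0, -39.0]]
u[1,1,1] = -64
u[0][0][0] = 84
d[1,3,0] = -94.0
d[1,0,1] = 0.0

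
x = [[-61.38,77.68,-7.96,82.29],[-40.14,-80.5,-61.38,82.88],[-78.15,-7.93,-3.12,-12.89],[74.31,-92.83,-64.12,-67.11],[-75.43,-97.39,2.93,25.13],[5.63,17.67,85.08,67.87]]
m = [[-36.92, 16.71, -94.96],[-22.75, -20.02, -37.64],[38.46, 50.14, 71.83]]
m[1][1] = -20.02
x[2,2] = -3.12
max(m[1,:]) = -20.02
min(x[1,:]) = -80.5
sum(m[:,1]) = 46.83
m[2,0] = 38.46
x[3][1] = -92.83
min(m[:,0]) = -36.92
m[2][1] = 50.14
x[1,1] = -80.5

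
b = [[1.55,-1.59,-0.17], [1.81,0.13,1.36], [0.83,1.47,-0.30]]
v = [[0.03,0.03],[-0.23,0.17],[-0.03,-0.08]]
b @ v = [[0.42, -0.21], [-0.02, -0.03], [-0.3, 0.3]]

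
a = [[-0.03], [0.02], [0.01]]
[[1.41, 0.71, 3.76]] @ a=[[0.01]]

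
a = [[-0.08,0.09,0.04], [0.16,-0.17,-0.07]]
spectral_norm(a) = 0.27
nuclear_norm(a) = 0.28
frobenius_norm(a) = 0.27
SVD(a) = [[-0.46, 0.89], [0.89, 0.46]] @ diag([0.27473574513908544, 0.0045022597516719155]) @ [[0.65, -0.70, -0.29],[0.64, 0.30, 0.7]]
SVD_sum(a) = [[-0.08, 0.09, 0.04], [0.16, -0.17, -0.07]] + [[0.0, 0.00, 0.00], [0.00, 0.0, 0.00]]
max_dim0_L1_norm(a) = 0.26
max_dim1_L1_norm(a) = 0.4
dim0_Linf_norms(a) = [0.16, 0.17, 0.07]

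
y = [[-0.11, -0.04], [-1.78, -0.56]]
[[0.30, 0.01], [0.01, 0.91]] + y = [[0.19, -0.03], [-1.77, 0.35]]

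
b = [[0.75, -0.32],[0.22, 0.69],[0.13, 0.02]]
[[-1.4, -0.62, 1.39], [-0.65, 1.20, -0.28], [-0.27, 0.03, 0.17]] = b@[[-2.0, -0.07, 1.48],[-0.31, 1.76, -0.88]]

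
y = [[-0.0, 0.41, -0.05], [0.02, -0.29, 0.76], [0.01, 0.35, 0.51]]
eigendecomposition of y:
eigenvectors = [[0.25, 1.0, 0.59],[0.57, 0.01, -0.77],[0.78, -0.02, 0.25]]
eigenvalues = [0.77, 0.0, -0.55]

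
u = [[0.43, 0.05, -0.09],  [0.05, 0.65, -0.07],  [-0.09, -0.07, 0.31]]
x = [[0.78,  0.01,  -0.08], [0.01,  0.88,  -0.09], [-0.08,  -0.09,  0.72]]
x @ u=[[0.34, 0.05, -0.10], [0.06, 0.58, -0.09], [-0.1, -0.11, 0.24]]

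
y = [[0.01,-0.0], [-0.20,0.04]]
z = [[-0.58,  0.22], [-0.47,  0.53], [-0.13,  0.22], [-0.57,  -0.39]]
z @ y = [[-0.05, 0.01], [-0.11, 0.02], [-0.05, 0.01], [0.07, -0.02]]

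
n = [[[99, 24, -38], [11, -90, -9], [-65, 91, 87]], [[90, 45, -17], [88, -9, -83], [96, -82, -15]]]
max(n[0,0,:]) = 99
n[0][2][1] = 91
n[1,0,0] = 90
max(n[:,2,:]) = 96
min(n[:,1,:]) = -90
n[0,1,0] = 11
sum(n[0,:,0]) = 45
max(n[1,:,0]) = 96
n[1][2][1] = -82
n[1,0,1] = 45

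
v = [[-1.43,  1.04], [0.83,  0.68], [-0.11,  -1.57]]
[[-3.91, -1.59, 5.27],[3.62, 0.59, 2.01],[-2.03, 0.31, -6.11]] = v @ [[3.50, 0.92, -0.81],[1.05, -0.26, 3.95]]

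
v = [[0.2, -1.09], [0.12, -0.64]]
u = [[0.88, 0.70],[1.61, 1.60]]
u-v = [[0.68, 1.79], [1.49, 2.24]]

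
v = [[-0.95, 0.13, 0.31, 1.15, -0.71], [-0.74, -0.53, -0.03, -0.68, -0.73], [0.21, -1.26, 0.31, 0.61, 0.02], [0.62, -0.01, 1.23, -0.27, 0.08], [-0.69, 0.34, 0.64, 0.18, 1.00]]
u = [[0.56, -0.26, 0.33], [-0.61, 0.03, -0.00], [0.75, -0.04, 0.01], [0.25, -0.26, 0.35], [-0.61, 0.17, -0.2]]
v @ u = [[0.34, -0.18, 0.23], [0.16, 0.23, -0.34], [1.26, -0.26, 0.28], [1.16, -0.13, 0.11], [-0.68, 0.29, -0.36]]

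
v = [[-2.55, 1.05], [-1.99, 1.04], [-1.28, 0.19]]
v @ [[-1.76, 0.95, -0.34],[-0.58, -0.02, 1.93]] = [[3.88,  -2.44,  2.89], [2.90,  -1.91,  2.68], [2.14,  -1.22,  0.8]]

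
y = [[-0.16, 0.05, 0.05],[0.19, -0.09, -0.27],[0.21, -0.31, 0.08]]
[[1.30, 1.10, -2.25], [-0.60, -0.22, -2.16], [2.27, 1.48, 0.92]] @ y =[[-0.47, 0.66, -0.41], [-0.4, 0.66, -0.14], [0.11, -0.30, -0.21]]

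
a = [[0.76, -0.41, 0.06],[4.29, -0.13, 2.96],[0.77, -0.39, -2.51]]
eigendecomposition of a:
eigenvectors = [[0.11+0.24j, 0.11-0.24j, (-0.11+0j)], [(0.96+0j), (0.96-0j), -0.73+0.00j], [-0.06+0.10j, (-0.06-0.1j), (0.68+0j)]]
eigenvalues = [(0.17+1.38j), (0.17-1.38j), (-2.22+0j)]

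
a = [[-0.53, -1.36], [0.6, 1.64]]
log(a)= [[-4.38+4.41j, -3.65+3.55j], [(1.61-1.57j), (1.44-1.26j)]]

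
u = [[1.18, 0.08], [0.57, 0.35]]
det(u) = 0.37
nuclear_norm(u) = 1.61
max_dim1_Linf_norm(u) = 1.18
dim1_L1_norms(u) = [1.26, 0.92]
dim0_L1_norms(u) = [1.75, 0.43]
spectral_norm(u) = 1.33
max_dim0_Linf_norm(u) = 1.18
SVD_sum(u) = [[1.16, 0.21], [0.61, 0.11]] + [[0.02, -0.13],[-0.04, 0.24]]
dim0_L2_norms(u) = [1.31, 0.36]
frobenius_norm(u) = 1.36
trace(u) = 1.53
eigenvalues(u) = [1.23, 0.3]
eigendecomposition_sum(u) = [[1.16, 0.11], [0.75, 0.07]] + [[0.02, -0.03], [-0.18, 0.28]]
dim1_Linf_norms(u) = [1.18, 0.57]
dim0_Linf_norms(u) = [1.18, 0.35]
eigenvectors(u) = [[0.84,-0.09], [0.54,1.00]]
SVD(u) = [[-0.88, -0.47], [-0.47, 0.88]] @ diag([1.3303893365909962, 0.27615976007552023]) @ [[-0.98, -0.18], [-0.18, 0.98]]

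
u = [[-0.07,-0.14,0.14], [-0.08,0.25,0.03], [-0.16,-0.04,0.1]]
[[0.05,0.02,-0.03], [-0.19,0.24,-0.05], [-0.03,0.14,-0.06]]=u @ [[0.27, -0.79, 0.28], [-0.66, 0.66, -0.09], [-0.16, 0.41, -0.14]]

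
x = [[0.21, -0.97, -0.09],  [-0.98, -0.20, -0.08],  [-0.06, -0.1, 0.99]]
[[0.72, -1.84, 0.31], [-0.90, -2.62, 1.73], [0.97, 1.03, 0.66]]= x @ [[0.97, 2.11, -1.66],[-0.62, 2.22, -0.72],[0.98, 1.39, 0.49]]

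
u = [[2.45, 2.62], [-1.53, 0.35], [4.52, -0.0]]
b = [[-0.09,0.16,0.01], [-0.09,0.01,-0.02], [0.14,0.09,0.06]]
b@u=[[-0.42, -0.18], [-0.33, -0.23], [0.48, 0.40]]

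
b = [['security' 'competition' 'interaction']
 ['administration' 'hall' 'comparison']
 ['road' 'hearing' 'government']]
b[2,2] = 'government'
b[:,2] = ['interaction', 'comparison', 'government']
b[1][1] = 'hall'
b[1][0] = 'administration'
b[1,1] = 'hall'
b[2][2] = 'government'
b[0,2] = 'interaction'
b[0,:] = ['security', 'competition', 'interaction']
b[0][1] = 'competition'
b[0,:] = ['security', 'competition', 'interaction']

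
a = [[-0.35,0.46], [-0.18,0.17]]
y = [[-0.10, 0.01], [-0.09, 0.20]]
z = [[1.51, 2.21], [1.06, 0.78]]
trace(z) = 2.29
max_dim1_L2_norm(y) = 0.22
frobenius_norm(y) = 0.24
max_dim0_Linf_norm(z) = 2.21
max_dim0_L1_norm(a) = 0.63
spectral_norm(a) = 0.63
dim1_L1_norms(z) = [3.72, 1.84]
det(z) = -1.16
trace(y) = 0.10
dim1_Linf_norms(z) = [2.21, 1.06]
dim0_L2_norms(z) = [1.84, 2.34]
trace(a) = -0.18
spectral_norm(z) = 2.96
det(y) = -0.02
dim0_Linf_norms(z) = [1.51, 2.21]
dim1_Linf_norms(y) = [0.1, 0.2]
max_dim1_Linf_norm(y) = 0.2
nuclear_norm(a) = 0.66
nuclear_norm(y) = 0.31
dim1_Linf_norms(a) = [0.46, 0.18]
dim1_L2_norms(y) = [0.1, 0.22]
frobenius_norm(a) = 0.63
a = z @ y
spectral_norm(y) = 0.23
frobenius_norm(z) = 2.98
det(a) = 0.02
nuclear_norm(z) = 3.35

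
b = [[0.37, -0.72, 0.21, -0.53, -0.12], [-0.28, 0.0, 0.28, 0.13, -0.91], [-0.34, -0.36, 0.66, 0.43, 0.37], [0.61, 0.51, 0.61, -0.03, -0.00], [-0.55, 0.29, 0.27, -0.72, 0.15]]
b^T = [[0.37,-0.28,-0.34,0.61,-0.55], [-0.72,0.0,-0.36,0.51,0.29], [0.21,0.28,0.66,0.61,0.27], [-0.53,0.13,0.43,-0.03,-0.72], [-0.12,-0.91,0.37,-0.00,0.15]]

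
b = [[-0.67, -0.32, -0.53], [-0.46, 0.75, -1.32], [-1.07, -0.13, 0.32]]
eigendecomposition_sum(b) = [[(-0.86+0j), -0.16-0.00j, (-0.42+0j)], [(-0.6+0j), -0.11-0.00j, -0.29+0.00j], [(-0.62+0j), -0.12-0.00j, -0.30+0.00j]] + [[(0.1+0.17j), (-0.08+0.06j), (-0.06-0.29j)],[(0.07-0.87j), (0.43-0.02j), -0.51+1.21j],[(-0.22-0.02j), (-0.01-0.11j), 0.31+0.13j]] + [[(0.1-0.17j), (-0.08-0.06j), -0.06+0.29j],[(0.07+0.87j), (0.43+0.02j), (-0.51-1.21j)],[(-0.22+0.02j), (-0.01+0.11j), 0.31-0.13j]]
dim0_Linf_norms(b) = [1.07, 0.75, 1.32]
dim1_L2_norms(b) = [0.91, 1.59, 1.12]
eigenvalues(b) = [(-1.28+0j), (0.84+0.28j), (0.84-0.28j)]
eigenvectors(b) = [[0.70+0.00j,(0.18-0.12j),(0.18+0.12j)], [(0.49+0j),(-0.95+0j),-0.95-0.00j], [(0.51+0j),0.00+0.24j,-0.24j]]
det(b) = -1.00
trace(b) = 0.40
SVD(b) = [[-0.39, 0.40, -0.83], [-0.91, -0.29, 0.28], [-0.13, 0.87, 0.48]] @ diag([1.6847139502489812, 1.2433195344497996, 0.4783256642623387]) @ [[0.49,  -0.32,  0.81], [-0.85,  -0.37,  0.36], [-0.18,  0.87,  0.46]]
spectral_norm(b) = 1.68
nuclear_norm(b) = 3.41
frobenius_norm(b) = 2.15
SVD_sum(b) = [[-0.32, 0.21, -0.53], [-0.75, 0.5, -1.25], [-0.11, 0.07, -0.18]] + [[-0.43,-0.18,0.18], [0.31,0.13,-0.13], [-0.92,-0.40,0.39]] + [[0.07, -0.35, -0.18], [-0.03, 0.12, 0.06], [-0.04, 0.20, 0.10]]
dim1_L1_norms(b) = [1.52, 2.53, 1.52]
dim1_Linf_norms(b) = [0.67, 1.32, 1.07]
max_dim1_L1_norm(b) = 2.53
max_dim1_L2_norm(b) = 1.59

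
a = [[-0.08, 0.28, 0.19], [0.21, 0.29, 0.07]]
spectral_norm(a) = 0.45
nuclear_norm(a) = 0.67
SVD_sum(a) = [[0.07,0.27,0.12], [0.07,0.30,0.13]] + [[-0.15, 0.01, 0.07], [0.14, -0.01, -0.06]]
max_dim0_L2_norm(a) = 0.4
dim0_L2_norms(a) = [0.22, 0.4, 0.2]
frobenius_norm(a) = 0.50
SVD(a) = [[-0.68, -0.73], [-0.73, 0.68]] @ diag([0.4527019756673293, 0.22149700049187285]) @ [[-0.22,-0.89,-0.4], [0.91,-0.04,-0.42]]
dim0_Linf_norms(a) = [0.21, 0.29, 0.19]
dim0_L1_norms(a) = [0.29, 0.57, 0.26]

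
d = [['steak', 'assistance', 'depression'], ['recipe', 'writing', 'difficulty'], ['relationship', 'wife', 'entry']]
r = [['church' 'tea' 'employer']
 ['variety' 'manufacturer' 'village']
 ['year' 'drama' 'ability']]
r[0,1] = 'tea'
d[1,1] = 'writing'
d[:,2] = ['depression', 'difficulty', 'entry']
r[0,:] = ['church', 'tea', 'employer']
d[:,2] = ['depression', 'difficulty', 'entry']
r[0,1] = 'tea'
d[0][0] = 'steak'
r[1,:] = ['variety', 'manufacturer', 'village']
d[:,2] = ['depression', 'difficulty', 'entry']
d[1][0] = 'recipe'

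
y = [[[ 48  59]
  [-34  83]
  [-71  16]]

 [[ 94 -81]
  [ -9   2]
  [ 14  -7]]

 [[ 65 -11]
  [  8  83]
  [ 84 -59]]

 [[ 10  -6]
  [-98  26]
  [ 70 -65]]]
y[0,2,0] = -71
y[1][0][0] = 94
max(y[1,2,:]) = 14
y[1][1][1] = 2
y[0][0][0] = 48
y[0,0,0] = 48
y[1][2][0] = 14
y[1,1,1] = 2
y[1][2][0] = 14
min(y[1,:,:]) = -81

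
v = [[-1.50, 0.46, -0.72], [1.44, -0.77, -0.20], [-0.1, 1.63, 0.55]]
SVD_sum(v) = [[-1.16, 0.92, -0.04], [1.26, -0.99, 0.04], [-0.84, 0.67, -0.03]] + [[-0.44, -0.57, -0.44], [0.06, 0.08, 0.06], [0.69, 0.91, 0.70]] + [[0.10,0.11,-0.24],[0.12,0.14,-0.30],[0.05,0.06,-0.12]]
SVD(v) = [[-0.61, 0.53, -0.59], [0.66, -0.08, -0.75], [-0.44, -0.84, -0.30]] @ diag([2.43113986020187, 1.5865175495843913, 0.4779341429510638]) @ [[0.78,-0.62,0.03],  [-0.52,-0.68,-0.52],  [-0.34,-0.4,0.85]]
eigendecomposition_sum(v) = [[(-1.45+0j), (0.77+0j), -0.31+0.00j], [1.27-0.00j, -0.68-0.00j, (0.27-0j)], [(-0.78+0j), 0.42+0.00j, -0.17+0.00j]] + [[-0.03+0.18j, -0.16+0.21j, (-0.2+0j)], [0.09+0.23j, (-0.05+0.35j), -0.24+0.14j], [0.34-0.27j, 0.61-0.12j, (0.36+0.32j)]] + [[(-0.03-0.18j), -0.16-0.21j, (-0.2-0j)],  [(0.09-0.23j), (-0.05-0.35j), -0.24-0.14j],  [(0.34+0.27j), 0.61+0.12j, 0.36-0.32j]]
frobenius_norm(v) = 2.94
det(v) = -1.84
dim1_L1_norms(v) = [2.68, 2.41, 2.28]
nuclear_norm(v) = 4.50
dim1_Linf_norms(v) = [1.5, 1.44, 1.63]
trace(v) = -1.72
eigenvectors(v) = [[(-0.7+0j), (0.26-0.23j), (0.26+0.23j)], [(0.61+0j), (0.15-0.44j), (0.15+0.44j)], [(-0.38+0j), (-0.82+0j), (-0.82-0j)]]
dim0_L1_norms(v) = [3.04, 2.86, 1.47]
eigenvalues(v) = [(-2.29+0j), (0.29+0.85j), (0.29-0.85j)]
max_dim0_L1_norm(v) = 3.04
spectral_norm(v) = 2.43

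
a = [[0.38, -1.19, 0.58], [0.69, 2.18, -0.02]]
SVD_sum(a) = [[-0.20, -1.14, 0.13], [0.39, 2.21, -0.25]] + [[0.58, -0.05, 0.45], [0.30, -0.03, 0.23]]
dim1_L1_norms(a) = [2.15, 2.89]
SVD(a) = [[-0.46, 0.89],[0.89, 0.46]] @ diag([2.537383684615344, 0.8291465715106449]) @ [[0.17, 0.98, -0.11], [0.79, -0.07, 0.61]]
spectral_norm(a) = 2.54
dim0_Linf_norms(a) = [0.69, 2.18, 0.58]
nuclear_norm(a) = 3.37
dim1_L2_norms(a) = [1.38, 2.29]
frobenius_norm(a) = 2.67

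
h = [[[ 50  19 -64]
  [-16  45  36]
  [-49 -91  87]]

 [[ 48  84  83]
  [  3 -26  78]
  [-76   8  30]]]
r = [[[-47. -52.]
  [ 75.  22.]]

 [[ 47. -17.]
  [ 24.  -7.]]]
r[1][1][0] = 24.0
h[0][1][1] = 45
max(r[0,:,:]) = 75.0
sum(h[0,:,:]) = 17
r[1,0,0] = 47.0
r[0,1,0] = 75.0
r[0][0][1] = -52.0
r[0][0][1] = -52.0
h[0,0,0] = 50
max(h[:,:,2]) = 87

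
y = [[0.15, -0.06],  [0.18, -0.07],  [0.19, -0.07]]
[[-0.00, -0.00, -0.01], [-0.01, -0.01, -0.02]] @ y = [[-0.0, 0.0], [-0.01, 0.00]]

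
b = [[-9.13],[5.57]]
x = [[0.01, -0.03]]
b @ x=[[-0.09,0.27], [0.06,-0.17]]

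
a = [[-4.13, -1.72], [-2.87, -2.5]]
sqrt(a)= [[1.92j, 0.51j], [0.85j, 1.44j]]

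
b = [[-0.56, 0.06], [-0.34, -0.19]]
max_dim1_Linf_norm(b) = 0.56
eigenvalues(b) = [-0.49, -0.26]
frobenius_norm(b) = 0.68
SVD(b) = [[-0.84,-0.54],  [-0.54,0.84]] @ diag([0.6570021551624037, 0.19299784483759636]) @ [[1.0, 0.08], [0.08, -1.0]]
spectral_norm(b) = 0.66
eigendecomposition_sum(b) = [[-0.63,0.13], [-0.71,0.14]] + [[0.07, -0.07], [0.37, -0.33]]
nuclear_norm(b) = 0.85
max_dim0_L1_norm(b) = 0.9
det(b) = 0.13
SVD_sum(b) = [[-0.55, -0.04], [-0.35, -0.03]] + [[-0.01,0.1], [0.01,-0.16]]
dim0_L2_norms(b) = [0.66, 0.2]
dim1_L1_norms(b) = [0.62, 0.53]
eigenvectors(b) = [[-0.66,  -0.19], [-0.75,  -0.98]]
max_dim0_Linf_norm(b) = 0.56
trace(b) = -0.75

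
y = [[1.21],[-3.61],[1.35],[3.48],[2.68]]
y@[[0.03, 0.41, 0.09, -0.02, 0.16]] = [[0.04,0.50,0.11,-0.02,0.19], [-0.11,-1.48,-0.32,0.07,-0.58], [0.04,0.55,0.12,-0.03,0.22], [0.1,1.43,0.31,-0.07,0.56], [0.08,1.10,0.24,-0.05,0.43]]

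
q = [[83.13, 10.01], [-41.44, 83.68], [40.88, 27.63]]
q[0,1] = 10.01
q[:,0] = [83.13, -41.44, 40.88]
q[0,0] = 83.13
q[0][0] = 83.13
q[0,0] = 83.13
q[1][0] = -41.44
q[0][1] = 10.01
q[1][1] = 83.68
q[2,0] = 40.88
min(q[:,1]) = 10.01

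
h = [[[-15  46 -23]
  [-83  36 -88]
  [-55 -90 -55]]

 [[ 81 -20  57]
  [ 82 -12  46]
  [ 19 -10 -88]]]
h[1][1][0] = 82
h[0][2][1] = -90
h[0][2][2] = -55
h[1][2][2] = -88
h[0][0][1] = 46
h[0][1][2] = -88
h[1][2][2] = -88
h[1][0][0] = 81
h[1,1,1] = -12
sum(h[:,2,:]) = -279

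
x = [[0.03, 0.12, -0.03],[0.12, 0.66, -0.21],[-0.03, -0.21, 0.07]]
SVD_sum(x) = [[0.02,  0.12,  -0.04], [0.12,  0.66,  -0.21], [-0.04,  -0.21,  0.07]] + [[0.01, 0.0, 0.01],  [0.00, 0.00, 0.0],  [0.01, 0.0, 0.00]] + [[-0.00, 0.00, 0.0], [0.00, -0.00, -0.0], [0.00, -0.0, -0.0]]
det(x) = -0.00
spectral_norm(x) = 0.75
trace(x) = 0.76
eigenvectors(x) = [[-0.17, -0.81, -0.56], [-0.94, -0.04, 0.34], [0.30, -0.58, 0.75]]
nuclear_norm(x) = 0.77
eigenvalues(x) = [0.75, 0.01, -0.0]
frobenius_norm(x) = 0.75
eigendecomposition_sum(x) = [[0.02, 0.12, -0.04], [0.12, 0.66, -0.21], [-0.04, -0.21, 0.07]] + [[0.01, 0.00, 0.01],[0.0, 0.0, 0.0],[0.01, 0.0, 0.00]] + [[-0.00,0.0,0.0],[0.0,-0.00,-0.0],[0.0,-0.0,-0.00]]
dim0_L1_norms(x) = [0.18, 0.99, 0.31]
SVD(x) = [[-0.17, 0.81, -0.56], [-0.94, 0.04, 0.34], [0.3, 0.58, 0.75]] @ diag([0.7483258332783822, 0.014212767329678173, 0.002538600608060411]) @ [[-0.17,  -0.94,  0.3], [0.81,  0.04,  0.58], [0.56,  -0.34,  -0.75]]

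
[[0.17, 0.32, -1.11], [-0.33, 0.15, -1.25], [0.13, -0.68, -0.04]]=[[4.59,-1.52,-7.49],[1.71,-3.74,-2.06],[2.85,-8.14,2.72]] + [[-4.42, 1.84, 6.38], [-2.04, 3.89, 0.81], [-2.72, 7.46, -2.76]]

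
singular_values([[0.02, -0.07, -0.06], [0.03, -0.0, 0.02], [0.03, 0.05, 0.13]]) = [0.16, 0.06, 0.01]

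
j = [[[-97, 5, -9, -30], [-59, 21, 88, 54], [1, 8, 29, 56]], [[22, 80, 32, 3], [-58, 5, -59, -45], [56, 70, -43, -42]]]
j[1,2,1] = 70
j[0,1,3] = 54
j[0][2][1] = 8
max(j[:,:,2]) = 88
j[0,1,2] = 88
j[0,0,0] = -97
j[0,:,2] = [-9, 88, 29]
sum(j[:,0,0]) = -75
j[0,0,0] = -97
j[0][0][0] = -97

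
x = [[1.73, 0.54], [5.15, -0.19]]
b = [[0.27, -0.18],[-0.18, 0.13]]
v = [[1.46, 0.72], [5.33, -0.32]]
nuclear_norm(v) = 6.31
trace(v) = 1.14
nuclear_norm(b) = 0.40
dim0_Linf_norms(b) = [0.27, 0.18]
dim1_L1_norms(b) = [0.45, 0.31]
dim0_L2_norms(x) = [5.43, 0.57]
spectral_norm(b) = 0.39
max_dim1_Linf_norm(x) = 5.15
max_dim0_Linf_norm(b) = 0.27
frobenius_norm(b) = 0.39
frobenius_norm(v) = 5.58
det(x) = -3.11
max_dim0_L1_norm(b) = 0.45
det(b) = 0.00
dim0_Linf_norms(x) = [5.15, 0.54]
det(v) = -4.30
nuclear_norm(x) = 6.01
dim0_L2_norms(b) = [0.32, 0.22]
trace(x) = 1.54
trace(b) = 0.40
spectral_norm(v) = 5.53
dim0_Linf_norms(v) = [5.33, 0.72]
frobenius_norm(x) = 5.46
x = v + b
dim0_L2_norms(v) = [5.53, 0.79]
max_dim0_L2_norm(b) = 0.32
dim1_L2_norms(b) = [0.32, 0.22]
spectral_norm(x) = 5.43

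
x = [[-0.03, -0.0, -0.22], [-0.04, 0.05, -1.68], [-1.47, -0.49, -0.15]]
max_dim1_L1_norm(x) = 2.11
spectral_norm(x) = 1.74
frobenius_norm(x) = 2.30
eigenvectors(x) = [[0.11, 0.32, -0.10],  [0.81, -0.95, -0.86],  [0.57, -0.04, 0.5]]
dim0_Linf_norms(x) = [1.47, 0.49, 1.68]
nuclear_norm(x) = 3.25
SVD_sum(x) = [[-0.08, -0.02, -0.19], [-0.61, -0.15, -1.41], [-0.3, -0.08, -0.7]] + [[0.05, 0.02, -0.03], [0.57, 0.2, -0.27], [-1.17, -0.41, 0.55]] + [[-0.00, 0.0, 0.0], [0.0, -0.0, -0.00], [0.0, -0.0, -0.0]]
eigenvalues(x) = [-1.14, -0.0, 1.01]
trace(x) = -0.13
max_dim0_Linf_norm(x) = 1.68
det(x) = 0.00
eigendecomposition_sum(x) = [[-0.16, -0.05, -0.12], [-1.17, -0.36, -0.87], [-0.82, -0.25, -0.61]] + [[-0.00, 0.00, 0.00], [0.01, -0.0, -0.00], [0.00, -0.0, -0.00]] + [[0.14,0.05,-0.1], [1.12,0.41,-0.81], [-0.65,-0.24,0.46]]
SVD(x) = [[-0.12, -0.04, -0.99], [-0.89, -0.44, 0.13], [-0.44, 0.90, 0.02]] @ diag([1.7378339513174095, 1.509711990750716, 0.0016919314490781326]) @ [[0.40, 0.10, 0.91], [-0.86, -0.31, 0.41], [0.32, -0.95, -0.04]]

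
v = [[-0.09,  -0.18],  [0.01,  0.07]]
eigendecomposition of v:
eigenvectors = [[-1.00,0.77], [0.07,-0.63]]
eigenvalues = [-0.08, 0.06]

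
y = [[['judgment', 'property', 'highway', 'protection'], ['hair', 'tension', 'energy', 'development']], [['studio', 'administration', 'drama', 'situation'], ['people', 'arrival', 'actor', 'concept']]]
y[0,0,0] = 'judgment'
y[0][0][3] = 'protection'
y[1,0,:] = ['studio', 'administration', 'drama', 'situation']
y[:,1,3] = ['development', 'concept']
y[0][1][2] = 'energy'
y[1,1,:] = ['people', 'arrival', 'actor', 'concept']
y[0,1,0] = 'hair'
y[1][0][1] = 'administration'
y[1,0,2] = 'drama'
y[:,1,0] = ['hair', 'people']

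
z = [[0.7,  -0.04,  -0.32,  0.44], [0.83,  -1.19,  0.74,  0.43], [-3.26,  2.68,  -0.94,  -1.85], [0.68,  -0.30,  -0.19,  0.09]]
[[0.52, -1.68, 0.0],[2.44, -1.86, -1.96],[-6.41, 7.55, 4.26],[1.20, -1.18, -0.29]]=z @ [[1.17, -0.86, -0.56], [-1.58, 0.89, 0.50], [-0.05, 0.89, -1.24], [-0.86, -1.73, 0.04]]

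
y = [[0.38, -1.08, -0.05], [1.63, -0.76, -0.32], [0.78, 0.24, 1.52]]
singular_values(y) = [2.07, 1.68, 0.71]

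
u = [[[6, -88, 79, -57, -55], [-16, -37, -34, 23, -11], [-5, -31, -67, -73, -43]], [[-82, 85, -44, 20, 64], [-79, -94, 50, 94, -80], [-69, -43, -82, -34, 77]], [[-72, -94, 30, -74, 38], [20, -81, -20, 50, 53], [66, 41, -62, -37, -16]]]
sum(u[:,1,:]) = -162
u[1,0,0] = -82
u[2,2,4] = -16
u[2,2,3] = -37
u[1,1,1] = -94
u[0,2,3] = -73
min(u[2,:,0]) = -72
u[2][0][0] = -72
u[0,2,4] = -43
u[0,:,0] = [6, -16, -5]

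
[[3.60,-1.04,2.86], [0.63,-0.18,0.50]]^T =[[3.60, 0.63], [-1.04, -0.18], [2.86, 0.50]]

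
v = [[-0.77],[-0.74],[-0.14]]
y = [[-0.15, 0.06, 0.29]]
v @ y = [[0.12, -0.05, -0.22], [0.11, -0.04, -0.21], [0.02, -0.01, -0.04]]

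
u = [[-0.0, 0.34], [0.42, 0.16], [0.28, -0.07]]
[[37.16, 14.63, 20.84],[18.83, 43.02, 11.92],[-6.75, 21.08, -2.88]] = u@[[3.21, 86.04, 5.04], [109.29, 43.04, 61.29]]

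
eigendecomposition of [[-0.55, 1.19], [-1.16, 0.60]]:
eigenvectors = [[0.71+0.00j, 0.71-0.00j], [(0.34+0.61j), 0.34-0.61j]]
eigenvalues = [(0.02+1.02j), (0.02-1.02j)]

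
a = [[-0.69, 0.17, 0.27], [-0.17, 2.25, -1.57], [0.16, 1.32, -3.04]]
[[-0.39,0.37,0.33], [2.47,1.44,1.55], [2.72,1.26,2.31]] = a @ [[0.55,-0.53,-0.74], [0.77,0.42,0.11], [-0.53,-0.26,-0.75]]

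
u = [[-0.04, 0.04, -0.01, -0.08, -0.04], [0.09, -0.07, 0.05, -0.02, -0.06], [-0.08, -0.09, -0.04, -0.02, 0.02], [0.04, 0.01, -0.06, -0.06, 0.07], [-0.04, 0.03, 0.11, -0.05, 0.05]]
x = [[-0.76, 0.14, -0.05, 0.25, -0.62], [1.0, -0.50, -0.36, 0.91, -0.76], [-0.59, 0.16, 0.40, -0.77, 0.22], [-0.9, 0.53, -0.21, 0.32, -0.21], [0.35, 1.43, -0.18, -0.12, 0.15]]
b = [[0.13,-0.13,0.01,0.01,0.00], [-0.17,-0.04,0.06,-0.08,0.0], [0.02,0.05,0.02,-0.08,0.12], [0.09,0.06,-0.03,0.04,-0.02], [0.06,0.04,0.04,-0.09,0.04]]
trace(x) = -0.39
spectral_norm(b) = 0.25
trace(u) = -0.16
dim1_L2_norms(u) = [0.11, 0.14, 0.13, 0.12, 0.14]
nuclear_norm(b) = 0.67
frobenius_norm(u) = 0.28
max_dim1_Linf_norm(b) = 0.17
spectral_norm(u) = 0.16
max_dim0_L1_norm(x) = 3.6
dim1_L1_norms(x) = [1.82, 3.53, 2.14, 2.17, 2.23]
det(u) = 0.00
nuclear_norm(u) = 0.63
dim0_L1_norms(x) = [3.6, 2.76, 1.2, 2.37, 1.96]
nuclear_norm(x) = 5.35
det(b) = 0.00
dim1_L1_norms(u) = [0.21, 0.29, 0.25, 0.24, 0.28]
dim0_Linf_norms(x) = [1.0, 1.43, 0.4, 0.91, 0.76]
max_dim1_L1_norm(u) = 0.29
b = u @ x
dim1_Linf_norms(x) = [0.76, 1.0, 0.77, 0.9, 1.43]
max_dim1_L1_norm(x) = 3.53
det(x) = 0.00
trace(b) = 0.19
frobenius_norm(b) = 0.36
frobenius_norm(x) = 2.92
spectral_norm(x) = 2.05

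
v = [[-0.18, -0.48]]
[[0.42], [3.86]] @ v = [[-0.08, -0.2], [-0.69, -1.85]]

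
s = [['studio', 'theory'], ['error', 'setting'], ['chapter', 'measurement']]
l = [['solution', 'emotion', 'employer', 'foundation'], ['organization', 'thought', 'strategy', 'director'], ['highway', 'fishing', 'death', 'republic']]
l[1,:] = ['organization', 'thought', 'strategy', 'director']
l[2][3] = 'republic'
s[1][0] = 'error'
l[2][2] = 'death'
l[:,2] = ['employer', 'strategy', 'death']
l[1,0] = 'organization'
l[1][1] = 'thought'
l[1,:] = ['organization', 'thought', 'strategy', 'director']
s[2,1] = 'measurement'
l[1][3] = 'director'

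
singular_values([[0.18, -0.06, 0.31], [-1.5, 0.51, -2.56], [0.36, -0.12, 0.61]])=[3.12, 0.0, 0.0]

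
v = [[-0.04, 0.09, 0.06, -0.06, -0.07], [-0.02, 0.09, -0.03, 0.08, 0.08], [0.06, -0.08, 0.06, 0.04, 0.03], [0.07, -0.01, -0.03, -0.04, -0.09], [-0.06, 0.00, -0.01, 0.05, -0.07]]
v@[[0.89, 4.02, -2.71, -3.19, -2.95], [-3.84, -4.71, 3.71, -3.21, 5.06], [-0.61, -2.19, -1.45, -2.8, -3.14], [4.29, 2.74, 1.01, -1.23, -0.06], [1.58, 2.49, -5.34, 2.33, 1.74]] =[[-0.79, -1.05, 0.67, -0.42, 0.27], [0.12, -0.02, 0.09, -0.05, 0.74], [0.54, 0.67, -0.67, -0.08, -0.72], [-0.19, 0.06, 0.26, -0.27, -0.32], [0.06, -0.26, 0.60, -0.01, 0.08]]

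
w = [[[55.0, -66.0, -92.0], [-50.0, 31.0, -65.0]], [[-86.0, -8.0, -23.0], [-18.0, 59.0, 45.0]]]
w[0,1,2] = -65.0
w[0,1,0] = -50.0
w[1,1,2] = 45.0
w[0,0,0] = 55.0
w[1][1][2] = 45.0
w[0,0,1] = -66.0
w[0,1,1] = 31.0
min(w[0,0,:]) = -92.0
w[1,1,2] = 45.0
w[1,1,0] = -18.0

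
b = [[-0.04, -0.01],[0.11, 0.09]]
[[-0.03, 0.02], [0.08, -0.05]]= b @ [[0.78, -0.52], [-0.04, 0.03]]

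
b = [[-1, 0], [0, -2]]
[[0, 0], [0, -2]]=b @[[0, 0], [0, 1]]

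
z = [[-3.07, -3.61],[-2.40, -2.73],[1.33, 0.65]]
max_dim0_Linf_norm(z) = 3.61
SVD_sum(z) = [[-3.17, -3.52], [-2.43, -2.7], [0.92, 1.02]] + [[0.1, -0.09],[0.03, -0.03],[0.41, -0.37]]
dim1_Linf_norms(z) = [3.61, 2.73, 1.33]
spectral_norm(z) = 6.13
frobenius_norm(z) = 6.15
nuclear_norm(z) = 6.70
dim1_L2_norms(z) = [4.74, 3.63, 1.48]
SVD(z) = [[-0.77, -0.23], [-0.59, -0.07], [0.22, -0.97]] @ diag([6.126595679990824, 0.5710738778107205]) @ [[0.67, 0.74], [-0.74, 0.67]]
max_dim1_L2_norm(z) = 4.74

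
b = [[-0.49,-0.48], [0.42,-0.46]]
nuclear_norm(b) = 1.31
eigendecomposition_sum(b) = [[-0.24+0.22j, (-0.24-0.25j)], [0.21+0.22j, (-0.23+0.23j)]] + [[(-0.24-0.22j),  (-0.24+0.25j)], [0.21-0.22j,  -0.23-0.23j]]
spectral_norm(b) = 0.69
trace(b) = -0.95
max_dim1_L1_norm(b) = 0.97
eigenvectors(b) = [[0.73+0.00j, (0.73-0j)], [(-0.02-0.68j), -0.02+0.68j]]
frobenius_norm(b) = 0.93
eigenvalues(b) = [(-0.48+0.45j), (-0.48-0.45j)]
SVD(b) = [[0.98,0.17],[0.17,-0.98]] @ diag([0.6878536360776168, 0.6207715967526232]) @ [[-0.6, -0.80], [-0.80, 0.6]]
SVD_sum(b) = [[-0.40, -0.54], [-0.07, -0.1]] + [[-0.09,0.06],[0.49,-0.36]]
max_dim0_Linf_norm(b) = 0.49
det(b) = 0.43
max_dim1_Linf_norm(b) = 0.49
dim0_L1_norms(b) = [0.91, 0.94]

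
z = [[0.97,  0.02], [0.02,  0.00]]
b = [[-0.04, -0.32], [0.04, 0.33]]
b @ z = [[-0.05, -0.0],[0.05, 0.00]]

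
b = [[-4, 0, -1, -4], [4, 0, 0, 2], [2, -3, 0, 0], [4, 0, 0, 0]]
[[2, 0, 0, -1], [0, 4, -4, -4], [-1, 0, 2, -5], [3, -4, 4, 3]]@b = [[-12, 0, -2, -8], [-8, 12, 0, 8], [-12, -6, 1, 4], [-8, -12, -3, -20]]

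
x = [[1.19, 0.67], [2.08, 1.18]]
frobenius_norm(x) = 2.75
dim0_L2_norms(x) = [2.4, 1.36]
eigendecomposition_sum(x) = [[1.19, 0.67], [2.08, 1.18]] + [[0.00,-0.0], [-0.00,0.00]]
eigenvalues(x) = [2.37, 0.0]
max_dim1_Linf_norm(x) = 2.08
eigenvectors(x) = [[0.50,  -0.49],  [0.87,  0.87]]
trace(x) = 2.37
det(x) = 0.01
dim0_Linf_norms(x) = [2.08, 1.18]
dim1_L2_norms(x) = [1.37, 2.39]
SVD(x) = [[-0.5,-0.87], [-0.87,0.50]] @ diag([2.753867314192806, 0.003849132434729154]) @ [[-0.87, -0.49], [-0.49, 0.87]]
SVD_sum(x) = [[1.19, 0.67], [2.08, 1.18]] + [[0.0, -0.00],[-0.0, 0.00]]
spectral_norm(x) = 2.75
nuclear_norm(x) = 2.76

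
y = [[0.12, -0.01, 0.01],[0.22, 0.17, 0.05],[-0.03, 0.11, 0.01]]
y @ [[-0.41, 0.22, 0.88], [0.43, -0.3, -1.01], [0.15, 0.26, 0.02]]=[[-0.05, 0.03, 0.12], [-0.01, 0.01, 0.02], [0.06, -0.04, -0.14]]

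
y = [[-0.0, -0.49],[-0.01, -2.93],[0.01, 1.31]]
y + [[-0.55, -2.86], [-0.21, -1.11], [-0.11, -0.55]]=[[-0.55, -3.35], [-0.22, -4.04], [-0.10, 0.76]]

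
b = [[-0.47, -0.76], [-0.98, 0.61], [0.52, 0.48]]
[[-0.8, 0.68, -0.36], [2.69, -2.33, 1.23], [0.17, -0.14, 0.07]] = b @[[-1.51, 1.31, -0.69],[1.98, -1.71, 0.9]]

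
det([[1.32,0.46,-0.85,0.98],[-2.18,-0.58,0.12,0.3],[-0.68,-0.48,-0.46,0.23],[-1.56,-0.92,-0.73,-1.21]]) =1.015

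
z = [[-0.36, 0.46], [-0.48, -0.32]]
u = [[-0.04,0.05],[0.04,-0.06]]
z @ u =[[0.03, -0.05], [0.01, -0.00]]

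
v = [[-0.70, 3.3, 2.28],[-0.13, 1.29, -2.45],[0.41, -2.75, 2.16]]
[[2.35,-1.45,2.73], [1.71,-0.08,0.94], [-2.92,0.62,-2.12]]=v@[[0.62, 0.10, 1.42], [0.99, -0.32, 1.06], [-0.21, -0.14, 0.10]]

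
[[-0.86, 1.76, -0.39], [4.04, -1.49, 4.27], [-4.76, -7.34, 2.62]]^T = [[-0.86, 4.04, -4.76], [1.76, -1.49, -7.34], [-0.39, 4.27, 2.62]]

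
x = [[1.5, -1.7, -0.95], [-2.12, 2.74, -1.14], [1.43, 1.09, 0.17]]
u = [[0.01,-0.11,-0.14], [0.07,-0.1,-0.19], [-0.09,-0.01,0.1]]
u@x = [[0.05, -0.47, 0.09], [0.05, -0.60, 0.02], [0.03, 0.23, 0.11]]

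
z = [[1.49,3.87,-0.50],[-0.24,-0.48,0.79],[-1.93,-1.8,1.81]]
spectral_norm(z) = 5.07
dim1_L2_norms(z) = [4.18, 0.96, 3.2]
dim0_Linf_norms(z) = [1.93, 3.87, 1.81]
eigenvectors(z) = [[-0.21-0.47j,-0.21+0.47j,0.84+0.00j], [(0.25-0.1j),0.25+0.10j,-0.42+0.00j], [0.82+0.00j,0.82-0.00j,0.35+0.00j]]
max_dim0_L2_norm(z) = 4.3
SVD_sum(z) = [[1.88, 3.37, -1.26], [-0.35, -0.63, 0.23], [-1.37, -2.45, 0.91]] + [[-0.37, 0.49, 0.77], [-0.18, 0.23, 0.36], [-0.47, 0.62, 0.96]] + [[-0.02, 0.00, -0.01],  [0.29, -0.09, 0.20],  [-0.09, 0.03, -0.06]]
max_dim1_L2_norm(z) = 4.18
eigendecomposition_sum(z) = [[0.83+0.27j,1.56+0.04j,-0.11-0.61j], [(-0.16+0.43j),-0.05+0.83j,(0.33-0.05j)], [(-0.93+1.03j),(-1.06+2.25j),0.96+0.23j]] + [[(0.83-0.27j), (1.56-0.04j), (-0.11+0.61j)], [-0.16-0.43j, -0.05-0.83j, (0.33+0.05j)], [(-0.93-1.03j), (-1.06-2.25j), (0.96-0.23j)]] + [[(-0.16+0j), 0.76+0.00j, (-0.28-0j)],[(0.08-0j), (-0.38-0j), 0.14+0.00j],[-0.07+0.00j, (0.32+0j), -0.11-0.00j]]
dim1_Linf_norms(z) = [3.87, 0.79, 1.93]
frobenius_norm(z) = 5.35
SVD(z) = [[-0.8, 0.60, -0.05], [0.15, 0.28, 0.95], [0.58, 0.75, -0.31]] @ diag([5.073379970841373, 1.6490399987161821, 0.3762748385152961]) @ [[-0.46, -0.83, 0.31], [-0.38, 0.50, 0.78], [0.8, -0.24, 0.55]]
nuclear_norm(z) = 7.10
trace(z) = 2.82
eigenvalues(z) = [(1.74+1.33j), (1.74-1.33j), (-0.66+0j)]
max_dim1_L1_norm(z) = 5.86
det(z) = -3.15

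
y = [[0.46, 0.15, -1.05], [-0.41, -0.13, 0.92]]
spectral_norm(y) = 1.54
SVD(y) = [[-0.75, 0.66], [0.66, 0.75]] @ diag([1.5388227074331207, 0.004967402560796237]) @ [[-0.40, -0.13, 0.91], [-0.9, 0.27, -0.36]]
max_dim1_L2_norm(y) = 1.16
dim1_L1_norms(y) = [1.66, 1.46]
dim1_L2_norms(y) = [1.16, 1.02]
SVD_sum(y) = [[0.46, 0.15, -1.05], [-0.41, -0.13, 0.92]] + [[-0.00, 0.00, -0.00], [-0.0, 0.0, -0.00]]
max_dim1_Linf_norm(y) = 1.05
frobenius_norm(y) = 1.54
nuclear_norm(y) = 1.54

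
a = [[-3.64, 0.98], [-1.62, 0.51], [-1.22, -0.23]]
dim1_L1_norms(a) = [4.62, 2.13, 1.45]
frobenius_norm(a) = 4.32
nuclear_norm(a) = 4.82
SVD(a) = [[-0.88, -0.19], [-0.40, -0.22], [-0.26, 0.96]] @ diag([4.284014779077042, 0.5319937712506538]) @ [[0.97, -0.23], [-0.23, -0.97]]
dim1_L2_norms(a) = [3.77, 1.7, 1.24]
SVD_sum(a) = [[-3.66, 0.88], [-1.65, 0.40], [-1.1, 0.27]] + [[0.02, 0.1], [0.03, 0.11], [-0.12, -0.50]]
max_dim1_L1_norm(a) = 4.62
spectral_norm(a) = 4.28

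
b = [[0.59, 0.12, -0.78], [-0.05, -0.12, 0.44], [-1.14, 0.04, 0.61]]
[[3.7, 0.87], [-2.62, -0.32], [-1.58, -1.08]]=b@ [[-1.31, 0.82],  [3.15, 1.20],  [-5.25, -0.31]]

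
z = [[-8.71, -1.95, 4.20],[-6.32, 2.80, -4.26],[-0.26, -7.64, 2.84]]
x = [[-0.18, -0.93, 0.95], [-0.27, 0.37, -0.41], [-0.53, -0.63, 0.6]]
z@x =[[-0.13, 4.73, -4.96],  [2.64, 9.6, -9.71],  [0.60, -4.37, 4.59]]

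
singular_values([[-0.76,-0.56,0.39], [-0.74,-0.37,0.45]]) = [1.38, 0.13]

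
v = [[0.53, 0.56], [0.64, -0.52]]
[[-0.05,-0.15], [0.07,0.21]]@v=[[-0.12, 0.05], [0.17, -0.07]]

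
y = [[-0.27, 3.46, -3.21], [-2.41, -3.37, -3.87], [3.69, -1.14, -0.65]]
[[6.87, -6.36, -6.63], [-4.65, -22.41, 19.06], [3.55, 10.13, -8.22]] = y@[[1.25, 3.53, -3.17], [1.37, 0.98, -2.71], [-0.77, 2.74, -0.59]]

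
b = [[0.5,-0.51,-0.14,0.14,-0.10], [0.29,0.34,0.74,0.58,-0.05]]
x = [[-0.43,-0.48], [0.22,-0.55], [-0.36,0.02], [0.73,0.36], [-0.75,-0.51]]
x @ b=[[-0.35, 0.06, -0.3, -0.34, 0.07], [-0.05, -0.3, -0.44, -0.29, 0.01], [-0.17, 0.19, 0.07, -0.04, 0.03], [0.47, -0.25, 0.16, 0.31, -0.09], [-0.52, 0.21, -0.27, -0.4, 0.1]]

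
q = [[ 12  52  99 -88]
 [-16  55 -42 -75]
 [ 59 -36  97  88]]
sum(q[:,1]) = 71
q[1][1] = 55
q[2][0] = 59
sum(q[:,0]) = 55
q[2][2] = 97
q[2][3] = 88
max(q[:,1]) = 55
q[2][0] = 59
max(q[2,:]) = 97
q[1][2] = -42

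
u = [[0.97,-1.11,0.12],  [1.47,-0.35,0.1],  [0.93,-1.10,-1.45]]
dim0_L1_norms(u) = [3.37, 2.56, 1.67]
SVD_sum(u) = [[0.95, -0.77, -0.47], [0.89, -0.73, -0.44], [1.33, -1.09, -0.66]] + [[0.25, 0.04, 0.42], [0.40, 0.07, 0.68], [-0.44, -0.08, -0.76]] + [[-0.22, -0.38, 0.17], [0.18, 0.31, -0.14], [0.04, 0.06, -0.03]]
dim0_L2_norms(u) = [1.99, 1.6, 1.46]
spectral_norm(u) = 2.58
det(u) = -2.03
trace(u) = -0.83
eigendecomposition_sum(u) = [[(0.51+0.44j), -0.57+0.18j, (0.02+0.03j)], [0.74-0.22j, (-0.18+0.66j), 0.04-0.00j], [0.03+0.35j, -0.28-0.14j, -0.00+0.02j]] + [[(0.51-0.44j), (-0.57-0.18j), 0.02-0.03j], [(0.74+0.22j), (-0.18-0.66j), 0.04+0.00j], [(0.03-0.35j), (-0.28+0.14j), (-0-0.02j)]] + [[-0.05+0.00j, 0.03-0.00j, (0.08-0j)], [(-0.01+0j), 0.01-0.00j, (0.02-0j)], [(0.87-0j), (-0.55+0j), -1.44+0.00j]]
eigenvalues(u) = [(0.33+1.12j), (0.33-1.12j), (-1.48+0j)]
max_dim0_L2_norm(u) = 1.99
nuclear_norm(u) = 4.47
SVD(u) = [[-0.51, -0.38, -0.77], [-0.48, -0.62, 0.62], [-0.72, 0.69, 0.13]] @ diag([2.5768755102455643, 1.2812788443173913, 0.61338171459651]) @ [[-0.72, 0.59, 0.36], [-0.5, -0.09, -0.86], [0.48, 0.80, -0.36]]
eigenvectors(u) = [[(-0.33-0.52j), (-0.33+0.52j), (-0.06+0j)], [(-0.71+0j), (-0.71-0j), -0.02+0.00j], [(0.07-0.32j), 0.07+0.32j, (1+0j)]]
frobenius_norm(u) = 2.94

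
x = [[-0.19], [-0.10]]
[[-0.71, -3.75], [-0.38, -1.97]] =x@[[3.76,19.72]]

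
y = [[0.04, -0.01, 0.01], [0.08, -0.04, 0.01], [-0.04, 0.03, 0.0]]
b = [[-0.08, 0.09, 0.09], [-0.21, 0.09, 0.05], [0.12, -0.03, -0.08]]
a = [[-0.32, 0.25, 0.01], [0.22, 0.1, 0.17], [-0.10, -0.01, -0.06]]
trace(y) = 0.00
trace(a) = -0.28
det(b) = -0.00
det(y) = -0.00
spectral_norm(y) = 0.11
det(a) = 0.00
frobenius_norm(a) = 0.52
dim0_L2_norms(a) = [0.4, 0.27, 0.18]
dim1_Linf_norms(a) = [0.32, 0.22, 0.1]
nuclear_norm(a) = 0.71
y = b @ a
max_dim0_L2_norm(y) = 0.1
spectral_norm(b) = 0.30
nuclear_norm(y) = 0.13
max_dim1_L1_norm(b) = 0.35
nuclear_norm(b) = 0.42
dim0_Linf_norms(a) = [0.32, 0.25, 0.17]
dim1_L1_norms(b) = [0.26, 0.35, 0.23]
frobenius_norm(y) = 0.11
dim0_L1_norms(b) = [0.41, 0.21, 0.22]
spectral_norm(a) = 0.44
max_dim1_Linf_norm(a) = 0.32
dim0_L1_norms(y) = [0.16, 0.08, 0.02]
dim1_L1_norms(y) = [0.06, 0.13, 0.07]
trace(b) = -0.07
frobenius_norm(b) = 0.31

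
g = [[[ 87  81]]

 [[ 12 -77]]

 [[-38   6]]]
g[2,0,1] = 6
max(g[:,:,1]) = 81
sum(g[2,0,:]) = -32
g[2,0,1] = 6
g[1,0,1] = -77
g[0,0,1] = 81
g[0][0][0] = 87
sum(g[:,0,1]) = 10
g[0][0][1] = 81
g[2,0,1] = 6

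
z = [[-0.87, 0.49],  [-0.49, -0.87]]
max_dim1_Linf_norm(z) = 0.87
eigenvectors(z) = [[(0.71+0j),0.71-0.00j], [0.00+0.71j,0.00-0.71j]]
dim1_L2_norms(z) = [1.0, 1.0]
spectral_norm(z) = 1.00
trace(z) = -1.74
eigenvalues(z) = [(-0.87+0.49j), (-0.87-0.49j)]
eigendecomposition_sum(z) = [[(-0.44+0.24j), 0.25+0.44j], [(-0.24-0.43j), (-0.44+0.24j)]] + [[(-0.44-0.24j), 0.25-0.44j], [(-0.24+0.43j), -0.44-0.24j]]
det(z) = 1.00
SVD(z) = [[-0.87,-0.49], [-0.49,0.87]] @ diag([0.9984988733093294, 0.9984988733093293]) @ [[1.00, 0.00], [-0.00, -1.0]]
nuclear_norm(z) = 2.00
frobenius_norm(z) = 1.41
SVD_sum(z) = [[-0.87, 0.0], [-0.49, 0.0]] + [[0.00,0.49], [0.00,-0.87]]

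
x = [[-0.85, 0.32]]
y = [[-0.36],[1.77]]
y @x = [[0.31, -0.12], [-1.5, 0.57]]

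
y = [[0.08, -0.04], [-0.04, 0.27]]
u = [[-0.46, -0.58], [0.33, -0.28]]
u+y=[[-0.38, -0.62], [0.29, -0.01]]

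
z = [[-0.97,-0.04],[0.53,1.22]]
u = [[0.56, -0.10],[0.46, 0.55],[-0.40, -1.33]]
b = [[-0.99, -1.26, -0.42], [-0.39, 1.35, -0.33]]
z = b @ u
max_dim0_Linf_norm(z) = 1.22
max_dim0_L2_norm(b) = 1.85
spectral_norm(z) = 1.43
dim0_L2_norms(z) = [1.11, 1.22]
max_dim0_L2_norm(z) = 1.22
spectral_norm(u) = 1.55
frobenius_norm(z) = 1.65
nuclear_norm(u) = 2.16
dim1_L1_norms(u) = [0.66, 1.01, 1.73]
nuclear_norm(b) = 3.00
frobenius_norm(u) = 1.66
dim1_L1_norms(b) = [2.67, 2.07]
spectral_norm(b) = 1.91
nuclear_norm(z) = 2.24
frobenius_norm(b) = 2.20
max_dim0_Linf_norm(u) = 1.33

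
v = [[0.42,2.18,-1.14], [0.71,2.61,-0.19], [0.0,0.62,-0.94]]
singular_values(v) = [3.7, 1.06, 0.01]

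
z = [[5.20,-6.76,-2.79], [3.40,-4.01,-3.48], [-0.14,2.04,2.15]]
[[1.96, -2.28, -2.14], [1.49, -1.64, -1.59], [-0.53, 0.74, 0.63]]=z @ [[0.18, -0.09, -0.15], [-0.09, 0.21, 0.14], [-0.15, 0.14, 0.15]]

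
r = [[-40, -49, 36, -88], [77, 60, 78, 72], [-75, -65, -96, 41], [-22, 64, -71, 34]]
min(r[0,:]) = -88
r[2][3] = 41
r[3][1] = 64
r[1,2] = 78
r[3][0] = -22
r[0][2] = 36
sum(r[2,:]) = -195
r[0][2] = 36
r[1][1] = 60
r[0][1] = -49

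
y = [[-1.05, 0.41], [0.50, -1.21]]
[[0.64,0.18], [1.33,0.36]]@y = [[-0.58, 0.04], [-1.22, 0.11]]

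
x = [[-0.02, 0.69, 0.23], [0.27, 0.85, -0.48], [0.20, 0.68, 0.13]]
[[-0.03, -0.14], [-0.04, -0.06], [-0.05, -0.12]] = x@[[-0.13, -0.0], [-0.03, -0.15], [-0.05, -0.14]]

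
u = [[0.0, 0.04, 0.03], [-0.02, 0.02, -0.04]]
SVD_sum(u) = [[0.01, 0.01, 0.04], [-0.01, -0.01, -0.03]] + [[-0.01, 0.03, -0.01], [-0.01, 0.03, -0.01]]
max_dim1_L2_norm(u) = 0.05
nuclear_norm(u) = 0.10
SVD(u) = [[-0.75, 0.66], [0.66, 0.75]] @ diag([0.05341453816532469, 0.045242536540130815]) @ [[-0.25, -0.31, -0.92], [-0.33, 0.92, -0.22]]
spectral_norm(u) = 0.05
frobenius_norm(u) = 0.07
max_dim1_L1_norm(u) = 0.08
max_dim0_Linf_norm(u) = 0.04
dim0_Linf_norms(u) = [0.02, 0.04, 0.04]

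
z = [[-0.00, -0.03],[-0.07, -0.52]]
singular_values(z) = [0.53, 0.0]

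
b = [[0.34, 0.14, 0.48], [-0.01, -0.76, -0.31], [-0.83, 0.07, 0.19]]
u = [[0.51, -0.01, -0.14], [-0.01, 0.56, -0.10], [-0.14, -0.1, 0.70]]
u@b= [[0.29,  0.07,  0.22], [0.07,  -0.43,  -0.2], [-0.63,  0.11,  0.10]]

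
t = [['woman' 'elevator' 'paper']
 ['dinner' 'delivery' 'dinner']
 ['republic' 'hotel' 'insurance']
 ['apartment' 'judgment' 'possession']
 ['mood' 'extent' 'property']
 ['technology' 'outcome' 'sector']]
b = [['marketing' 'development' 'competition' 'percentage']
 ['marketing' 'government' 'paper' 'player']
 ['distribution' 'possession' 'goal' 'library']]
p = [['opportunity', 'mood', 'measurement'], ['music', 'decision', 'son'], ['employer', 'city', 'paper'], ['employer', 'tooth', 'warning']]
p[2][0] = 'employer'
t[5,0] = 'technology'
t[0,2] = 'paper'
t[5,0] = 'technology'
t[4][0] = 'mood'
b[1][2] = 'paper'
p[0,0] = 'opportunity'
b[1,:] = ['marketing', 'government', 'paper', 'player']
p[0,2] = 'measurement'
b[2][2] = 'goal'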